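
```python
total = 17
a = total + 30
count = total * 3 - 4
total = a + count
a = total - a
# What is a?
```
Trace:
  total=17
  total=17, a=47
  total=17, a=47, count=47
  total=94, a=47, count=47
  total=94, a=47, count=47

Final answer: 47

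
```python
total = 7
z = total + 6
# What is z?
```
Trace:
  total=7
  total=7, z=13

Final answer: 13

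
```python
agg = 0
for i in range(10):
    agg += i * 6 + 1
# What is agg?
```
Trace:
  agg=0
  agg=1, i=0
  agg=8, i=1
  agg=21, i=2
  agg=40, i=3
  agg=65, i=4
  agg=96, i=5
  agg=133, i=6
  agg=176, i=7
  agg=225, i=8
  agg=280, i=9

Final answer: 280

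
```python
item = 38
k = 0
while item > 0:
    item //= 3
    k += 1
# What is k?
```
Trace:
  item=38
  item=38, k=0
  item=12, k=1
  item=4, k=2
  item=1, k=3
  item=0, k=4

Final answer: 4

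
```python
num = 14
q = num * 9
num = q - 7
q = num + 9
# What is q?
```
Trace:
  num=14
  num=14, q=126
  num=119, q=126
  num=119, q=128

Final answer: 128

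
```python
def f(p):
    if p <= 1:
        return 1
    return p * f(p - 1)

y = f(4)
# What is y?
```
Call trace:
f(p=4)
  f(p=3)
    f(p=2)
      f(p=1)
      -> return 1
    -> return 2
  -> return 6
-> return 24

Final answer: 24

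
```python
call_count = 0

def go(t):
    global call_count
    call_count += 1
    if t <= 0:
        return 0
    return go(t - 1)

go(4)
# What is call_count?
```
Call trace:
go(t=4)
  go(t=3)
    go(t=2)
      go(t=1)
        go(t=0)
        -> return 0
      -> return 0
    -> return 0
  -> return 0
-> return 0

call_count is incremented once per call. go is entered once for each t = 4, 3, 2, 1, 0 (the t <= 0 call returns without recursing), i.e. 4 + 1 calls.
call_count = 5

Final answer: 5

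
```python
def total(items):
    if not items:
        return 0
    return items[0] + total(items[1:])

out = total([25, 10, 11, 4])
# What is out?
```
Call trace:
total(items=[25, 10, 11, 4])
  total(items=[10, 11, 4])
    total(items=[11, 4])
      total(items=[4])
        total(items=[])
        -> return 0
      -> return 4
    -> return 15
  -> return 25
-> return 50

Final answer: 50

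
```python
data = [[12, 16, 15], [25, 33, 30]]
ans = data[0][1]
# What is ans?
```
Trace:
  data=[[12, 16, 15], [25, 33, 30]]
  data=[[12, 16, 15], [25, 33, 30]], ans=16

Final answer: 16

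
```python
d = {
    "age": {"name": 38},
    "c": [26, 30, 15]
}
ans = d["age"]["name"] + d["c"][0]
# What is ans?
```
Trace:
  d={'age': {'name': 38}, 'c': [26, 30, 15]}
  d={'age': {'name': 38}, 'c': [26, 30, 15]}, ans=64

Final answer: 64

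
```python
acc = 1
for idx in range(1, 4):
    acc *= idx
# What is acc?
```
Trace:
  acc=1
  acc=1, idx=1
  acc=2, idx=2
  acc=6, idx=3

Final answer: 6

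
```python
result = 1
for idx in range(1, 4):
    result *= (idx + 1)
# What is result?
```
Trace:
  result=1
  result=2, idx=1
  result=6, idx=2
  result=24, idx=3

Final answer: 24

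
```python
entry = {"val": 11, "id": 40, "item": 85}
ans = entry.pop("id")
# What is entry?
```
Trace:
  entry={'val': 11, 'id': 40, 'item': 85}
  entry={'val': 11, 'item': 85}, ans=40

Final answer: {'val': 11, 'item': 85}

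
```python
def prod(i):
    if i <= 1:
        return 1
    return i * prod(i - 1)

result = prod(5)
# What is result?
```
Call trace:
prod(i=5)
  prod(i=4)
    prod(i=3)
      prod(i=2)
        prod(i=1)
        -> return 1
      -> return 2
    -> return 6
  -> return 24
-> return 120

Final answer: 120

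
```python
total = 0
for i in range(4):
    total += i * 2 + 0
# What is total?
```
Trace:
  total=0
  total=0, i=0
  total=2, i=1
  total=6, i=2
  total=12, i=3

Final answer: 12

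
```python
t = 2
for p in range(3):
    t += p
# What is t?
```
Trace:
  t=2
  t=2, p=0
  t=3, p=1
  t=5, p=2

Final answer: 5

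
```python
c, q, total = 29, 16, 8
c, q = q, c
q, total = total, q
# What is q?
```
Trace:
  c=29, q=16, total=8
  c=16, q=29, total=8
  c=16, q=8, total=29

Final answer: 8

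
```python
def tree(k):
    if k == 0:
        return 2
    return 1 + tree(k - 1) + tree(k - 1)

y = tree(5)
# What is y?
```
Call trace (a repeated sub-call is expanded the first time; later identical calls just restate its return value):
tree(k=5)
  tree(k=4)
    tree(k=3)
      tree(k=2)
        tree(k=1)
          tree(k=0)
          -> return 2
          tree(k=0)
          -> return 2
        -> return 5
        tree(k=1) -> return 5  (same call as traced above)
      -> return 11
      tree(k=2) -> return 11  (same call as traced above)
    -> return 23
    tree(k=3) -> return 23  (same call as traced above)
  -> return 47
  tree(k=4) -> return 47  (same call as traced above)
-> return 95

Final answer: 95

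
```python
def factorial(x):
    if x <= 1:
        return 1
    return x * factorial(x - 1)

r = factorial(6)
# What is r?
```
Call trace:
factorial(x=6)
  factorial(x=5)
    factorial(x=4)
      factorial(x=3)
        factorial(x=2)
          factorial(x=1)
          -> return 1
        -> return 2
      -> return 6
    -> return 24
  -> return 120
-> return 720

Final answer: 720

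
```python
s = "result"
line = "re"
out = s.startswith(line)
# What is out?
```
Trace:
  s='result'
  s='result', line='re'
  s='result', line='re', out=True

Final answer: True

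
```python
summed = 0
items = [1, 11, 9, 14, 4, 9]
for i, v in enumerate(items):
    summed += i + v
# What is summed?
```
Trace:
  summed=0
  summed=1, i=0, v=1
  summed=13, i=1, v=11
  summed=24, i=2, v=9
  summed=41, i=3, v=14
  summed=49, i=4, v=4
  summed=63, i=5, v=9

Final answer: 63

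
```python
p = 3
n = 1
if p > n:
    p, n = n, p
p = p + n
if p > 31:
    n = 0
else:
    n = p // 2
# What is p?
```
Trace:
  p=3
  p=3, n=1
  p=1, n=3
  p=4, n=3
  p=4, n=2

Final answer: 4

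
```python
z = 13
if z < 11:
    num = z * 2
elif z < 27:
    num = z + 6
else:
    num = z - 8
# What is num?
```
Trace:
  z=13
  z=13, num=19

Final answer: 19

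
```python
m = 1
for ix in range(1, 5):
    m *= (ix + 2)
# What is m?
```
Trace:
  m=1
  m=3, ix=1
  m=12, ix=2
  m=60, ix=3
  m=360, ix=4

Final answer: 360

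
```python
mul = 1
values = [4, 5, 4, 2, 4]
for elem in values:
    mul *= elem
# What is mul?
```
Trace:
  mul=1
  mul=4, elem=4
  mul=20, elem=5
  mul=80, elem=4
  mul=160, elem=2
  mul=640, elem=4

Final answer: 640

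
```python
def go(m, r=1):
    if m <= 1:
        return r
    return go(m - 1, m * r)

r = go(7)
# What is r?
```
Call trace:
go(m=7, r=1)
  go(m=6, r=7)
    go(m=5, r=42)
      go(m=4, r=210)
        go(m=3, r=840)
          go(m=2, r=2520)
            go(m=1, r=5040)
            -> return 5040
          -> return 5040
        -> return 5040
      -> return 5040
    -> return 5040
  -> return 5040
-> return 5040

Final answer: 5040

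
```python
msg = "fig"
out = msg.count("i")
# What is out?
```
Trace:
  msg='fig'
  msg='fig', out=1

Final answer: 1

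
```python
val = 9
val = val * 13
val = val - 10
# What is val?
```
Trace:
  val=9
  val=117
  val=107

Final answer: 107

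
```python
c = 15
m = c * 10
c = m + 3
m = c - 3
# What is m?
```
Trace:
  c=15
  c=15, m=150
  c=153, m=150
  c=153, m=150

Final answer: 150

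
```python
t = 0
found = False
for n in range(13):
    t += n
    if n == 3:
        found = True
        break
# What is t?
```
Trace:
  t=0
  t=0, found=False
  t=0, found=False, n=0
  t=1, found=False, n=1
  t=3, found=False, n=2
  t=6, found=True, n=3

Final answer: 6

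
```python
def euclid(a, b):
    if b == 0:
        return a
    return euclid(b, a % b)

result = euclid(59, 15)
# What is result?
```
Call trace:
euclid(a=59, b=15)
  euclid(a=15, b=14)
    euclid(a=14, b=1)
      euclid(a=1, b=0)
      -> return 1
    -> return 1
  -> return 1
-> return 1

Final answer: 1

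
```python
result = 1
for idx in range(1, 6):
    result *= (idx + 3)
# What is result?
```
Trace:
  result=1
  result=4, idx=1
  result=20, idx=2
  result=120, idx=3
  result=840, idx=4
  result=6720, idx=5

Final answer: 6720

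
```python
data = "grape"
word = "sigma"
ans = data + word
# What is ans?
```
Trace:
  data='grape'
  data='grape', word='sigma'
  data='grape', word='sigma', ans='grapesigma'

Final answer: 'grapesigma'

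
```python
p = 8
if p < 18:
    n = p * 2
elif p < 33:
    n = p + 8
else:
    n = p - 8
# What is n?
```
Trace:
  p=8
  p=8, n=16

Final answer: 16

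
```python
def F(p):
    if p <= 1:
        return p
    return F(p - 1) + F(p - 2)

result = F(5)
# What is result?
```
Call trace (a repeated sub-call is expanded the first time; later identical calls just restate its return value):
F(p=5)
  F(p=4)
    F(p=3)
      F(p=2)
        F(p=1)
        -> return 1
        F(p=0)
        -> return 0
      -> return 1
      F(p=1)
      -> return 1
    -> return 2
    F(p=2) -> return 1  (same call as traced above)
  -> return 3
  F(p=3) -> return 2  (same call as traced above)
-> return 5

Final answer: 5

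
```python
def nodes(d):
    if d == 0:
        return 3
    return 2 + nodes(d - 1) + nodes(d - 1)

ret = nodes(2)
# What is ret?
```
Call trace (a repeated sub-call is expanded the first time; later identical calls just restate its return value):
nodes(d=2)
  nodes(d=1)
    nodes(d=0)
    -> return 3
    nodes(d=0)
    -> return 3
  -> return 8
  nodes(d=1) -> return 8  (same call as traced above)
-> return 18

Final answer: 18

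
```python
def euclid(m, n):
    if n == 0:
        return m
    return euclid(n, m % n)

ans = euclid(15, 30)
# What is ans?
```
Call trace:
euclid(m=15, n=30)
  euclid(m=30, n=15)
    euclid(m=15, n=0)
    -> return 15
  -> return 15
-> return 15

Final answer: 15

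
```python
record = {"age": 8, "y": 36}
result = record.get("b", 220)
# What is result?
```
Trace:
  record={'age': 8, 'y': 36}
  record={'age': 8, 'y': 36}, result=220

Final answer: 220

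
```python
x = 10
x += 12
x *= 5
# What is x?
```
Trace:
  x=10
  x=22
  x=110

Final answer: 110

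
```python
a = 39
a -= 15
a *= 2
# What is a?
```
Trace:
  a=39
  a=24
  a=48

Final answer: 48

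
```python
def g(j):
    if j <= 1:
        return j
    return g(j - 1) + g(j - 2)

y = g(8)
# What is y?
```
Call trace (a repeated sub-call is expanded the first time; later identical calls just restate its return value):
g(j=8)
  g(j=7)
    g(j=6)
      g(j=5)
        g(j=4)
          g(j=3)
            g(j=2)
              g(j=1)
              -> return 1
              g(j=0)
              -> return 0
            -> return 1
            g(j=1)
            -> return 1
          -> return 2
          g(j=2) -> return 1  (same call as traced above)
        -> return 3
        g(j=3) -> return 2  (same call as traced above)
      -> return 5
      g(j=4) -> return 3  (same call as traced above)
    -> return 8
    g(j=5) -> return 5  (same call as traced above)
  -> return 13
  g(j=6) -> return 8  (same call as traced above)
-> return 21

Final answer: 21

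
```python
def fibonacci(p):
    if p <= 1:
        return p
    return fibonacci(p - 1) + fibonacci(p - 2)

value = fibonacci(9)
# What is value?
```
Call trace (a repeated sub-call is expanded the first time; later identical calls just restate its return value):
fibonacci(p=9)
  fibonacci(p=8)
    fibonacci(p=7)
      fibonacci(p=6)
        fibonacci(p=5)
          fibonacci(p=4)
            fibonacci(p=3)
              fibonacci(p=2)
                fibonacci(p=1)
                -> return 1
                fibonacci(p=0)
                -> return 0
              -> return 1
              fibonacci(p=1)
              -> return 1
            -> return 2
            fibonacci(p=2) -> return 1  (same call as traced above)
          -> return 3
          fibonacci(p=3) -> return 2  (same call as traced above)
        -> return 5
        fibonacci(p=4) -> return 3  (same call as traced above)
      -> return 8
      fibonacci(p=5) -> return 5  (same call as traced above)
    -> return 13
    fibonacci(p=6) -> return 8  (same call as traced above)
  -> return 21
  fibonacci(p=7) -> return 13  (same call as traced above)
-> return 34

Final answer: 34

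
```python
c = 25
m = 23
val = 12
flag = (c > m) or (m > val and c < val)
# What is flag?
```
Trace:
  c=25
  c=25, m=23
  c=25, m=23, val=12
  c=25, m=23, val=12, flag=True

Final answer: True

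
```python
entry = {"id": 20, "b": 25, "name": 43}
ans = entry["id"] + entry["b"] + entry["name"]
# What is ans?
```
Trace:
  entry={'id': 20, 'b': 25, 'name': 43}
  entry={'id': 20, 'b': 25, 'name': 43}, ans=88

Final answer: 88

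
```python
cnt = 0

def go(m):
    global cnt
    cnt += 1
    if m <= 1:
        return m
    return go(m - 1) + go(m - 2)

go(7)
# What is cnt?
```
Call trace (a repeated sub-call is expanded the first time; later identical calls just restate its return value):
go(m=7)
  go(m=6)
    go(m=5)
      go(m=4)
        go(m=3)
          go(m=2)
            go(m=1)
            -> return 1
            go(m=0)
            -> return 0
          -> return 1
          go(m=1)
          -> return 1
        -> return 2
        go(m=2) -> return 1  (same call as traced above)
      -> return 3
      go(m=3) -> return 2  (same call as traced above)
    -> return 5
    go(m=4) -> return 3  (same call as traced above)
  -> return 8
  go(m=5) -> return 5  (same call as traced above)
-> return 13

cnt is incremented once per call, so count the calls in each subtree. Let C(m) = number of calls made by go(m).
C(0) = C(1) = 1 (base case, no recursion); C(m) = 1 + C(m - 1) + C(m - 2) otherwise.
C(2) = 1 + C(1) + C(0) = 1 + 1 + 1 = 3
C(3) = 1 + C(2) + C(1) = 1 + 3 + 1 = 5
C(4) = 1 + C(3) + C(2) = 1 + 5 + 3 = 9
C(5) = 1 + C(4) + C(3) = 1 + 9 + 5 = 15
C(6) = 1 + C(5) + C(4) = 1 + 15 + 9 = 25
C(7) = 1 + C(6) + C(5) = 1 + 25 + 15 = 41
cnt = C(7) = 41

Final answer: 41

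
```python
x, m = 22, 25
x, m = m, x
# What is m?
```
Trace:
  x=22, m=25
  x=25, m=22

Final answer: 22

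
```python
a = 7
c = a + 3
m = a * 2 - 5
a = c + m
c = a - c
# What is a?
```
Trace:
  a=7
  a=7, c=10
  a=7, c=10, m=9
  a=19, c=10, m=9
  a=19, c=9, m=9

Final answer: 19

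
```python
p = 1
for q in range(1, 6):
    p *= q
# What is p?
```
Trace:
  p=1
  p=1, q=1
  p=2, q=2
  p=6, q=3
  p=24, q=4
  p=120, q=5

Final answer: 120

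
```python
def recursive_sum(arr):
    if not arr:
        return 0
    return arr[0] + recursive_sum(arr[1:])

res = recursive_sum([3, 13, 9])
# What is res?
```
Call trace:
recursive_sum(arr=[3, 13, 9])
  recursive_sum(arr=[13, 9])
    recursive_sum(arr=[9])
      recursive_sum(arr=[])
      -> return 0
    -> return 9
  -> return 22
-> return 25

Final answer: 25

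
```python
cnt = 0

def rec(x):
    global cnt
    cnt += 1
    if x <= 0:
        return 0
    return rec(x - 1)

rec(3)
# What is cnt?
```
Call trace:
rec(x=3)
  rec(x=2)
    rec(x=1)
      rec(x=0)
      -> return 0
    -> return 0
  -> return 0
-> return 0

cnt is incremented once per call. rec is entered once for each x = 3, 2, 1, 0 (the x <= 0 call returns without recursing), i.e. 3 + 1 calls.
cnt = 4

Final answer: 4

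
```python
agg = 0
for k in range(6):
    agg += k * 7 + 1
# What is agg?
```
Trace:
  agg=0
  agg=1, k=0
  agg=9, k=1
  agg=24, k=2
  agg=46, k=3
  agg=75, k=4
  agg=111, k=5

Final answer: 111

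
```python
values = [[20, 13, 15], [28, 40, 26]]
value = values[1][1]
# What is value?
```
Trace:
  values=[[20, 13, 15], [28, 40, 26]]
  values=[[20, 13, 15], [28, 40, 26]], value=40

Final answer: 40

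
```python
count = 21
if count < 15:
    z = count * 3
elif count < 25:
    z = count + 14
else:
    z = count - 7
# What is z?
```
Trace:
  count=21
  count=21, z=35

Final answer: 35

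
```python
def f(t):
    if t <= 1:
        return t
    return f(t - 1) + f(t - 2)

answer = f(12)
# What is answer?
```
Call trace (a repeated sub-call is expanded the first time; later identical calls just restate its return value):
f(t=12)
  f(t=11)
    f(t=10)
      f(t=9)
        f(t=8)
          f(t=7)
            f(t=6)
              f(t=5)
                f(t=4)
                  f(t=3)
                    f(t=2)
                      f(t=1)
                      -> return 1
                      f(t=0)
                      -> return 0
                    -> return 1
                    f(t=1)
                    -> return 1
                  -> return 2
                  f(t=2) -> return 1  (same call as traced above)
                -> return 3
                f(t=3) -> return 2  (same call as traced above)
              -> return 5
              f(t=4) -> return 3  (same call as traced above)
            -> return 8
            f(t=5) -> return 5  (same call as traced above)
          -> return 13
          f(t=6) -> return 8  (same call as traced above)
        -> return 21
        f(t=7) -> return 13  (same call as traced above)
      -> return 34
      f(t=8) -> return 21  (same call as traced above)
    -> return 55
    f(t=9) -> return 34  (same call as traced above)
  -> return 89
  f(t=10) -> return 55  (same call as traced above)
-> return 144

Final answer: 144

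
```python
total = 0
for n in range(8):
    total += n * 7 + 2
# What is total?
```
Trace:
  total=0
  total=2, n=0
  total=11, n=1
  total=27, n=2
  total=50, n=3
  total=80, n=4
  total=117, n=5
  total=161, n=6
  total=212, n=7

Final answer: 212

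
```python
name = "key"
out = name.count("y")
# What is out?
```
Trace:
  name='key'
  name='key', out=1

Final answer: 1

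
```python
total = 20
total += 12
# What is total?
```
Trace:
  total=20
  total=32

Final answer: 32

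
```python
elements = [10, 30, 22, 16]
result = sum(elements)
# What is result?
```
Trace:
  elements=[10, 30, 22, 16]
  elements=[10, 30, 22, 16], result=78

Final answer: 78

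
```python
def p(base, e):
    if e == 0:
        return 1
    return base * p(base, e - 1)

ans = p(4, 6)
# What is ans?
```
Call trace:
p(base=4, e=6)
  p(base=4, e=5)
    p(base=4, e=4)
      p(base=4, e=3)
        p(base=4, e=2)
          p(base=4, e=1)
            p(base=4, e=0)
            -> return 1
          -> return 4
        -> return 16
      -> return 64
    -> return 256
  -> return 1024
-> return 4096

Final answer: 4096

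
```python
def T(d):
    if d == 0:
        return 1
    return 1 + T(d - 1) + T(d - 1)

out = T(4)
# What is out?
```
Call trace (a repeated sub-call is expanded the first time; later identical calls just restate its return value):
T(d=4)
  T(d=3)
    T(d=2)
      T(d=1)
        T(d=0)
        -> return 1
        T(d=0)
        -> return 1
      -> return 3
      T(d=1) -> return 3  (same call as traced above)
    -> return 7
    T(d=2) -> return 7  (same call as traced above)
  -> return 15
  T(d=3) -> return 15  (same call as traced above)
-> return 31

Final answer: 31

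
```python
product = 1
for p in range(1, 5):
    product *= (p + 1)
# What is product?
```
Trace:
  product=1
  product=2, p=1
  product=6, p=2
  product=24, p=3
  product=120, p=4

Final answer: 120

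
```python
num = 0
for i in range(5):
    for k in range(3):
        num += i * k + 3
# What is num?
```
Trace:
  num=0
  num=3, i=0, k=0
  num=6, i=0, k=1
  num=9, i=0, k=2
  num=12, i=1, k=0
  num=16, i=1, k=1
  num=21, i=1, k=2
  num=24, i=2, k=0
  num=29, i=2, k=1
  num=36, i=2, k=2
  num=39, i=3, k=0
  num=45, i=3, k=1
  num=54, i=3, k=2
  num=57, i=4, k=0
  num=64, i=4, k=1
  num=75, i=4, k=2

Final answer: 75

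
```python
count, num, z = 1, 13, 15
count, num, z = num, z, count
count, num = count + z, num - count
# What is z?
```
Trace:
  count=1, num=13, z=15
  count=13, num=15, z=1
  count=14, num=2, z=1

Final answer: 1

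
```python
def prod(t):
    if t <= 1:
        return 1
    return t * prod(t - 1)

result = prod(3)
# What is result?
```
Call trace:
prod(t=3)
  prod(t=2)
    prod(t=1)
    -> return 1
  -> return 2
-> return 6

Final answer: 6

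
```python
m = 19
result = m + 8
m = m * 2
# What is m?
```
Trace:
  m=19
  m=19, result=27
  m=38, result=27

Final answer: 38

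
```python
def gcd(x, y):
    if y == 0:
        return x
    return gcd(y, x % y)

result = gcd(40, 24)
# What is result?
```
Call trace:
gcd(x=40, y=24)
  gcd(x=24, y=16)
    gcd(x=16, y=8)
      gcd(x=8, y=0)
      -> return 8
    -> return 8
  -> return 8
-> return 8

Final answer: 8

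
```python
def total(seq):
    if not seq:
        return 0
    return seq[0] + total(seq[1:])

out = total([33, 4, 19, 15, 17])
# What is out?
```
Call trace:
total(seq=[33, 4, 19, 15, 17])
  total(seq=[4, 19, 15, 17])
    total(seq=[19, 15, 17])
      total(seq=[15, 17])
        total(seq=[17])
          total(seq=[])
          -> return 0
        -> return 17
      -> return 32
    -> return 51
  -> return 55
-> return 88

Final answer: 88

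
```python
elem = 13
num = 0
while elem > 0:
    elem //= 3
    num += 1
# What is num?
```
Trace:
  elem=13
  elem=13, num=0
  elem=4, num=1
  elem=1, num=2
  elem=0, num=3

Final answer: 3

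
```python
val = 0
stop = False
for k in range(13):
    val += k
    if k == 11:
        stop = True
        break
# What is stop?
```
Trace:
  val=0
  val=0, stop=False
  val=0, stop=False, k=0
  val=1, stop=False, k=1
  val=3, stop=False, k=2
  val=6, stop=False, k=3
  val=10, stop=False, k=4
  val=15, stop=False, k=5
  val=21, stop=False, k=6
  val=28, stop=False, k=7
  val=36, stop=False, k=8
  val=45, stop=False, k=9
  val=55, stop=False, k=10
  val=66, stop=True, k=11

Final answer: True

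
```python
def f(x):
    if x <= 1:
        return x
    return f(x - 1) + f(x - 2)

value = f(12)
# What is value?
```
Call trace (a repeated sub-call is expanded the first time; later identical calls just restate its return value):
f(x=12)
  f(x=11)
    f(x=10)
      f(x=9)
        f(x=8)
          f(x=7)
            f(x=6)
              f(x=5)
                f(x=4)
                  f(x=3)
                    f(x=2)
                      f(x=1)
                      -> return 1
                      f(x=0)
                      -> return 0
                    -> return 1
                    f(x=1)
                    -> return 1
                  -> return 2
                  f(x=2) -> return 1  (same call as traced above)
                -> return 3
                f(x=3) -> return 2  (same call as traced above)
              -> return 5
              f(x=4) -> return 3  (same call as traced above)
            -> return 8
            f(x=5) -> return 5  (same call as traced above)
          -> return 13
          f(x=6) -> return 8  (same call as traced above)
        -> return 21
        f(x=7) -> return 13  (same call as traced above)
      -> return 34
      f(x=8) -> return 21  (same call as traced above)
    -> return 55
    f(x=9) -> return 34  (same call as traced above)
  -> return 89
  f(x=10) -> return 55  (same call as traced above)
-> return 144

Final answer: 144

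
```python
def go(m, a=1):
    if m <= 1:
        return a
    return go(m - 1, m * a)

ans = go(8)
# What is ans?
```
Call trace:
go(m=8, a=1)
  go(m=7, a=8)
    go(m=6, a=56)
      go(m=5, a=336)
        go(m=4, a=1680)
          go(m=3, a=6720)
            go(m=2, a=20160)
              go(m=1, a=40320)
              -> return 40320
            -> return 40320
          -> return 40320
        -> return 40320
      -> return 40320
    -> return 40320
  -> return 40320
-> return 40320

Final answer: 40320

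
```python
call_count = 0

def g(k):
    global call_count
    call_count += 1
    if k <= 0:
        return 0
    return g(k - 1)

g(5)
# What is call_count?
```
Call trace:
g(k=5)
  g(k=4)
    g(k=3)
      g(k=2)
        g(k=1)
          g(k=0)
          -> return 0
        -> return 0
      -> return 0
    -> return 0
  -> return 0
-> return 0

call_count is incremented once per call. g is entered once for each k = 5, 4, 3, 2, 1, 0 (the k <= 0 call returns without recursing), i.e. 5 + 1 calls.
call_count = 6

Final answer: 6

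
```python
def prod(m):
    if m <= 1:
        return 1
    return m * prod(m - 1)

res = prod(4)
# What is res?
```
Call trace:
prod(m=4)
  prod(m=3)
    prod(m=2)
      prod(m=1)
      -> return 1
    -> return 2
  -> return 6
-> return 24

Final answer: 24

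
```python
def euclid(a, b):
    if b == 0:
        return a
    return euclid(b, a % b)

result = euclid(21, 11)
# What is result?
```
Call trace:
euclid(a=21, b=11)
  euclid(a=11, b=10)
    euclid(a=10, b=1)
      euclid(a=1, b=0)
      -> return 1
    -> return 1
  -> return 1
-> return 1

Final answer: 1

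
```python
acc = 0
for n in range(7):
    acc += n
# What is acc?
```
Trace:
  acc=0
  acc=0, n=0
  acc=1, n=1
  acc=3, n=2
  acc=6, n=3
  acc=10, n=4
  acc=15, n=5
  acc=21, n=6

Final answer: 21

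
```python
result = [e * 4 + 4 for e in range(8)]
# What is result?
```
Trace:
  e=0
  e=1
  e=2
  e=3
  e=4
  e=5
  e=6
  e=7
  result=[4, 8, 12, 16, 20, 24, 28, 32]

Final answer: [4, 8, 12, 16, 20, 24, 28, 32]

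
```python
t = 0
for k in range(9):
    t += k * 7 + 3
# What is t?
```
Trace:
  t=0
  t=3, k=0
  t=13, k=1
  t=30, k=2
  t=54, k=3
  t=85, k=4
  t=123, k=5
  t=168, k=6
  t=220, k=7
  t=279, k=8

Final answer: 279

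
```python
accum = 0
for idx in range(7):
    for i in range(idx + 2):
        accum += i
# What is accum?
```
Trace:
  accum=0
  accum=0, idx=0, i=0
  accum=1, idx=0, i=1
  accum=1, idx=1, i=0
  accum=2, idx=1, i=1
  accum=4, idx=1, i=2
  accum=4, idx=2, i=0
  accum=5, idx=2, i=1
  accum=7, idx=2, i=2
  accum=10, idx=2, i=3
  accum=10, idx=3, i=0
  accum=11, idx=3, i=1
  accum=13, idx=3, i=2
  accum=16, idx=3, i=3
  accum=20, idx=3, i=4
  accum=20, idx=4, i=0
  accum=21, idx=4, i=1
  accum=23, idx=4, i=2
  accum=26, idx=4, i=3
  accum=30, idx=4, i=4
  accum=35, idx=4, i=5
  accum=35, idx=5, i=0
  accum=36, idx=5, i=1
  accum=38, idx=5, i=2
  accum=41, idx=5, i=3
  accum=45, idx=5, i=4
  accum=50, idx=5, i=5
  accum=56, idx=5, i=6
  accum=56, idx=6, i=0
  accum=57, idx=6, i=1
  accum=59, idx=6, i=2
  accum=62, idx=6, i=3
  accum=66, idx=6, i=4
  accum=71, idx=6, i=5
  accum=77, idx=6, i=6
  accum=84, idx=6, i=7

Final answer: 84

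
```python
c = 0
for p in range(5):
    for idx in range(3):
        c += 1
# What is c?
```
Trace:
  c=0
  c=1, p=0, idx=0
  c=2, p=0, idx=1
  c=3, p=0, idx=2
  c=4, p=1, idx=0
  c=5, p=1, idx=1
  c=6, p=1, idx=2
  c=7, p=2, idx=0
  c=8, p=2, idx=1
  c=9, p=2, idx=2
  c=10, p=3, idx=0
  c=11, p=3, idx=1
  c=12, p=3, idx=2
  c=13, p=4, idx=0
  c=14, p=4, idx=1
  c=15, p=4, idx=2

Final answer: 15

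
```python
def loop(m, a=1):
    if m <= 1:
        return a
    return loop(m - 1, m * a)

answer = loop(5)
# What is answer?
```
Call trace:
loop(m=5, a=1)
  loop(m=4, a=5)
    loop(m=3, a=20)
      loop(m=2, a=60)
        loop(m=1, a=120)
        -> return 120
      -> return 120
    -> return 120
  -> return 120
-> return 120

Final answer: 120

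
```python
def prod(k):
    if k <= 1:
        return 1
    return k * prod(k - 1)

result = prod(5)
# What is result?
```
Call trace:
prod(k=5)
  prod(k=4)
    prod(k=3)
      prod(k=2)
        prod(k=1)
        -> return 1
      -> return 2
    -> return 6
  -> return 24
-> return 120

Final answer: 120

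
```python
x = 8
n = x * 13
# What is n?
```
Trace:
  x=8
  x=8, n=104

Final answer: 104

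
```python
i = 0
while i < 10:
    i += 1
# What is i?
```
Trace:
  i=0
  i=1
  i=2
  i=3
  i=4
  i=5
  i=6
  i=7
  i=8
  i=9
  i=10

Final answer: 10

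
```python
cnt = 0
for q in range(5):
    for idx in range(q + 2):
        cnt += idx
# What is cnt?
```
Trace:
  cnt=0
  cnt=0, q=0, idx=0
  cnt=1, q=0, idx=1
  cnt=1, q=1, idx=0
  cnt=2, q=1, idx=1
  cnt=4, q=1, idx=2
  cnt=4, q=2, idx=0
  cnt=5, q=2, idx=1
  cnt=7, q=2, idx=2
  cnt=10, q=2, idx=3
  cnt=10, q=3, idx=0
  cnt=11, q=3, idx=1
  cnt=13, q=3, idx=2
  cnt=16, q=3, idx=3
  cnt=20, q=3, idx=4
  cnt=20, q=4, idx=0
  cnt=21, q=4, idx=1
  cnt=23, q=4, idx=2
  cnt=26, q=4, idx=3
  cnt=30, q=4, idx=4
  cnt=35, q=4, idx=5

Final answer: 35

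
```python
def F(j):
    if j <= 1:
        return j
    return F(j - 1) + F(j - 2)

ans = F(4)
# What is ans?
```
Call trace (a repeated sub-call is expanded the first time; later identical calls just restate its return value):
F(j=4)
  F(j=3)
    F(j=2)
      F(j=1)
      -> return 1
      F(j=0)
      -> return 0
    -> return 1
    F(j=1)
    -> return 1
  -> return 2
  F(j=2) -> return 1  (same call as traced above)
-> return 3

Final answer: 3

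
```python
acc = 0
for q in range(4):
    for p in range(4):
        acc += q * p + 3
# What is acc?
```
Trace:
  acc=0
  acc=3, q=0, p=0
  acc=6, q=0, p=1
  acc=9, q=0, p=2
  acc=12, q=0, p=3
  acc=15, q=1, p=0
  acc=19, q=1, p=1
  acc=24, q=1, p=2
  acc=30, q=1, p=3
  acc=33, q=2, p=0
  acc=38, q=2, p=1
  acc=45, q=2, p=2
  acc=54, q=2, p=3
  acc=57, q=3, p=0
  acc=63, q=3, p=1
  acc=72, q=3, p=2
  acc=84, q=3, p=3

Final answer: 84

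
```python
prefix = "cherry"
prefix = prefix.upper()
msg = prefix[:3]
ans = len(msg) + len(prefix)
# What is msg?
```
Trace:
  prefix='cherry'
  prefix='CHERRY'
  prefix='CHERRY', msg='CHE'
  prefix='CHERRY', msg='CHE', ans=9

Final answer: 'CHE'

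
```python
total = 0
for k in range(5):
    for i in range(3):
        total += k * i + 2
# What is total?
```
Trace:
  total=0
  total=2, k=0, i=0
  total=4, k=0, i=1
  total=6, k=0, i=2
  total=8, k=1, i=0
  total=11, k=1, i=1
  total=15, k=1, i=2
  total=17, k=2, i=0
  total=21, k=2, i=1
  total=27, k=2, i=2
  total=29, k=3, i=0
  total=34, k=3, i=1
  total=42, k=3, i=2
  total=44, k=4, i=0
  total=50, k=4, i=1
  total=60, k=4, i=2

Final answer: 60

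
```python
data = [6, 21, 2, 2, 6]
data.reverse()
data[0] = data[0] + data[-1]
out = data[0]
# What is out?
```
Trace:
  data=[6, 21, 2, 2, 6]
  data=[6, 2, 2, 21, 6]
  data=[12, 2, 2, 21, 6]
  data=[12, 2, 2, 21, 6], out=12

Final answer: 12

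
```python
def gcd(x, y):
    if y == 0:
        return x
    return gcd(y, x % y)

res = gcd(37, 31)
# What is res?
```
Call trace:
gcd(x=37, y=31)
  gcd(x=31, y=6)
    gcd(x=6, y=1)
      gcd(x=1, y=0)
      -> return 1
    -> return 1
  -> return 1
-> return 1

Final answer: 1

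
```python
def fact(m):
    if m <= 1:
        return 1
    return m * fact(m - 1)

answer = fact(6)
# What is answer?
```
Call trace:
fact(m=6)
  fact(m=5)
    fact(m=4)
      fact(m=3)
        fact(m=2)
          fact(m=1)
          -> return 1
        -> return 2
      -> return 6
    -> return 24
  -> return 120
-> return 720

Final answer: 720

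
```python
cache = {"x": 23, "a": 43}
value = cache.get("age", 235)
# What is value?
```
Trace:
  cache={'x': 23, 'a': 43}
  cache={'x': 23, 'a': 43}, value=235

Final answer: 235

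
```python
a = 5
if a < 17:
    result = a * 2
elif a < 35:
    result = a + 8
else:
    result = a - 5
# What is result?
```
Trace:
  a=5
  a=5, result=10

Final answer: 10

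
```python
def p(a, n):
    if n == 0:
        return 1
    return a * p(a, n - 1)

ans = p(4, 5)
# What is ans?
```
Call trace:
p(a=4, n=5)
  p(a=4, n=4)
    p(a=4, n=3)
      p(a=4, n=2)
        p(a=4, n=1)
          p(a=4, n=0)
          -> return 1
        -> return 4
      -> return 16
    -> return 64
  -> return 256
-> return 1024

Final answer: 1024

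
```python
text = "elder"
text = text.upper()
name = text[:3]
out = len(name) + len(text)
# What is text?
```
Trace:
  text='elder'
  text='ELDER'
  text='ELDER', name='ELD'
  text='ELDER', name='ELD', out=8

Final answer: 'ELDER'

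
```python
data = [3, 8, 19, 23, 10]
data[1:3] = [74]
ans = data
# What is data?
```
Trace:
  data=[3, 8, 19, 23, 10]
  data=[3, 74, 23, 10]
  data=[3, 74, 23, 10], ans=[3, 74, 23, 10]

Final answer: [3, 74, 23, 10]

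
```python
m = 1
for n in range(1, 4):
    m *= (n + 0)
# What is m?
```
Trace:
  m=1
  m=1, n=1
  m=2, n=2
  m=6, n=3

Final answer: 6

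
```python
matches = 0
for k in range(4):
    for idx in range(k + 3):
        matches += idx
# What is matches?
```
Trace:
  matches=0
  matches=0, k=0, idx=0
  matches=1, k=0, idx=1
  matches=3, k=0, idx=2
  matches=3, k=1, idx=0
  matches=4, k=1, idx=1
  matches=6, k=1, idx=2
  matches=9, k=1, idx=3
  matches=9, k=2, idx=0
  matches=10, k=2, idx=1
  matches=12, k=2, idx=2
  matches=15, k=2, idx=3
  matches=19, k=2, idx=4
  matches=19, k=3, idx=0
  matches=20, k=3, idx=1
  matches=22, k=3, idx=2
  matches=25, k=3, idx=3
  matches=29, k=3, idx=4
  matches=34, k=3, idx=5

Final answer: 34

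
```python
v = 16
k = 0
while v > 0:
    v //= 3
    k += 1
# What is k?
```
Trace:
  v=16
  v=16, k=0
  v=5, k=1
  v=1, k=2
  v=0, k=3

Final answer: 3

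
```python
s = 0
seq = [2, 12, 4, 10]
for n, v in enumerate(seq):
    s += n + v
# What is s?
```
Trace:
  s=0
  s=2, n=0, v=2
  s=15, n=1, v=12
  s=21, n=2, v=4
  s=34, n=3, v=10

Final answer: 34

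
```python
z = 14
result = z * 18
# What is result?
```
Trace:
  z=14
  z=14, result=252

Final answer: 252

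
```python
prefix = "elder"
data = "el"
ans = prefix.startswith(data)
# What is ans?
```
Trace:
  prefix='elder'
  prefix='elder', data='el'
  prefix='elder', data='el', ans=True

Final answer: True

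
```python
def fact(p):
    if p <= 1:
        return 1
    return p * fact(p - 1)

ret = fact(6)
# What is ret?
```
Call trace:
fact(p=6)
  fact(p=5)
    fact(p=4)
      fact(p=3)
        fact(p=2)
          fact(p=1)
          -> return 1
        -> return 2
      -> return 6
    -> return 24
  -> return 120
-> return 720

Final answer: 720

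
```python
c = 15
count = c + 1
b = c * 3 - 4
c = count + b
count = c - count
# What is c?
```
Trace:
  c=15
  c=15, count=16
  c=15, count=16, b=41
  c=57, count=16, b=41
  c=57, count=41, b=41

Final answer: 57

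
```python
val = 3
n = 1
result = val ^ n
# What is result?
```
Trace:
  val=3
  val=3, n=1
  val=3, n=1, result=2

Final answer: 2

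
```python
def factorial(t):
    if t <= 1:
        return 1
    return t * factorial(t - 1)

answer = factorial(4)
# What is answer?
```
Call trace:
factorial(t=4)
  factorial(t=3)
    factorial(t=2)
      factorial(t=1)
      -> return 1
    -> return 2
  -> return 6
-> return 24

Final answer: 24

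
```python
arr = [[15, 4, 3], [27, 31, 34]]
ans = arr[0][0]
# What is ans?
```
Trace:
  arr=[[15, 4, 3], [27, 31, 34]]
  arr=[[15, 4, 3], [27, 31, 34]], ans=15

Final answer: 15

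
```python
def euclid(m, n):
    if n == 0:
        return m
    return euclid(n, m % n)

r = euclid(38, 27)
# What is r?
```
Call trace:
euclid(m=38, n=27)
  euclid(m=27, n=11)
    euclid(m=11, n=5)
      euclid(m=5, n=1)
        euclid(m=1, n=0)
        -> return 1
      -> return 1
    -> return 1
  -> return 1
-> return 1

Final answer: 1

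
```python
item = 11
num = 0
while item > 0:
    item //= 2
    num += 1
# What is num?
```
Trace:
  item=11
  item=11, num=0
  item=5, num=1
  item=2, num=2
  item=1, num=3
  item=0, num=4

Final answer: 4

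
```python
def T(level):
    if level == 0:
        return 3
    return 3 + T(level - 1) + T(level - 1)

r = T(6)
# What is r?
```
Call trace (a repeated sub-call is expanded the first time; later identical calls just restate its return value):
T(level=6)
  T(level=5)
    T(level=4)
      T(level=3)
        T(level=2)
          T(level=1)
            T(level=0)
            -> return 3
            T(level=0)
            -> return 3
          -> return 9
          T(level=1) -> return 9  (same call as traced above)
        -> return 21
        T(level=2) -> return 21  (same call as traced above)
      -> return 45
      T(level=3) -> return 45  (same call as traced above)
    -> return 93
    T(level=4) -> return 93  (same call as traced above)
  -> return 189
  T(level=5) -> return 189  (same call as traced above)
-> return 381

Final answer: 381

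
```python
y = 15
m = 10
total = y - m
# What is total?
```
Trace:
  y=15
  y=15, m=10
  y=15, m=10, total=5

Final answer: 5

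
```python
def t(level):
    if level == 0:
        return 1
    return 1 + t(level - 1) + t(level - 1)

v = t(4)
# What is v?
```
Call trace (a repeated sub-call is expanded the first time; later identical calls just restate its return value):
t(level=4)
  t(level=3)
    t(level=2)
      t(level=1)
        t(level=0)
        -> return 1
        t(level=0)
        -> return 1
      -> return 3
      t(level=1) -> return 3  (same call as traced above)
    -> return 7
    t(level=2) -> return 7  (same call as traced above)
  -> return 15
  t(level=3) -> return 15  (same call as traced above)
-> return 31

Final answer: 31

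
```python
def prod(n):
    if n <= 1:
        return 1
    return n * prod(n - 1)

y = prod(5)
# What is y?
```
Call trace:
prod(n=5)
  prod(n=4)
    prod(n=3)
      prod(n=2)
        prod(n=1)
        -> return 1
      -> return 2
    -> return 6
  -> return 24
-> return 120

Final answer: 120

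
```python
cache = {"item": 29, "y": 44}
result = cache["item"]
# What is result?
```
Trace:
  cache={'item': 29, 'y': 44}
  cache={'item': 29, 'y': 44}, result=29

Final answer: 29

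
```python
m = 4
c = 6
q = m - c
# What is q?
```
Trace:
  m=4
  m=4, c=6
  m=4, c=6, q=-2

Final answer: -2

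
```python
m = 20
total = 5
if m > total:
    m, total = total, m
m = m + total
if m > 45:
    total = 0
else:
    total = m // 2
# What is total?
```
Trace:
  m=20
  m=20, total=5
  m=5, total=20
  m=25, total=20
  m=25, total=12

Final answer: 12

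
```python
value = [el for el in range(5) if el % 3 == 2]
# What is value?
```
Trace:
  el=0
  el=1
  el=2
  el=3
  el=4
  value=[2]

Final answer: [2]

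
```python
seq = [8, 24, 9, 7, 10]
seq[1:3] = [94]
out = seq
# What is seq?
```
Trace:
  seq=[8, 24, 9, 7, 10]
  seq=[8, 94, 7, 10]
  seq=[8, 94, 7, 10], out=[8, 94, 7, 10]

Final answer: [8, 94, 7, 10]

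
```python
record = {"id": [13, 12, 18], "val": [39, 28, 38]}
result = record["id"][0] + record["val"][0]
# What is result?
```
Trace:
  record={'id': [13, 12, 18], 'val': [39, 28, 38]}
  record={'id': [13, 12, 18], 'val': [39, 28, 38]}, result=52

Final answer: 52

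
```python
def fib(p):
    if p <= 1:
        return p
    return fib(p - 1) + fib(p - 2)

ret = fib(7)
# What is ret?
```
Call trace (a repeated sub-call is expanded the first time; later identical calls just restate its return value):
fib(p=7)
  fib(p=6)
    fib(p=5)
      fib(p=4)
        fib(p=3)
          fib(p=2)
            fib(p=1)
            -> return 1
            fib(p=0)
            -> return 0
          -> return 1
          fib(p=1)
          -> return 1
        -> return 2
        fib(p=2) -> return 1  (same call as traced above)
      -> return 3
      fib(p=3) -> return 2  (same call as traced above)
    -> return 5
    fib(p=4) -> return 3  (same call as traced above)
  -> return 8
  fib(p=5) -> return 5  (same call as traced above)
-> return 13

Final answer: 13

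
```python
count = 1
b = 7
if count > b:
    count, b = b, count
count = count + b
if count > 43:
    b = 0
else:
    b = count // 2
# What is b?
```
Trace:
  count=1
  count=1, b=7
  count=1, b=7
  count=8, b=7
  count=8, b=4

Final answer: 4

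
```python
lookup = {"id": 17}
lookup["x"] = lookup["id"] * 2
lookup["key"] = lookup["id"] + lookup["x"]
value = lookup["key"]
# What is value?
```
Trace:
  lookup={'id': 17}
  lookup={'id': 17, 'x': 34}
  lookup={'id': 17, 'x': 34, 'key': 51}
  lookup={'id': 17, 'x': 34, 'key': 51}, value=51

Final answer: 51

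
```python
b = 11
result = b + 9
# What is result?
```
Trace:
  b=11
  b=11, result=20

Final answer: 20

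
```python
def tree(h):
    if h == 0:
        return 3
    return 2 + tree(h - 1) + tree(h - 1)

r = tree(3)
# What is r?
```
Call trace (a repeated sub-call is expanded the first time; later identical calls just restate its return value):
tree(h=3)
  tree(h=2)
    tree(h=1)
      tree(h=0)
      -> return 3
      tree(h=0)
      -> return 3
    -> return 8
    tree(h=1) -> return 8  (same call as traced above)
  -> return 18
  tree(h=2) -> return 18  (same call as traced above)
-> return 38

Final answer: 38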